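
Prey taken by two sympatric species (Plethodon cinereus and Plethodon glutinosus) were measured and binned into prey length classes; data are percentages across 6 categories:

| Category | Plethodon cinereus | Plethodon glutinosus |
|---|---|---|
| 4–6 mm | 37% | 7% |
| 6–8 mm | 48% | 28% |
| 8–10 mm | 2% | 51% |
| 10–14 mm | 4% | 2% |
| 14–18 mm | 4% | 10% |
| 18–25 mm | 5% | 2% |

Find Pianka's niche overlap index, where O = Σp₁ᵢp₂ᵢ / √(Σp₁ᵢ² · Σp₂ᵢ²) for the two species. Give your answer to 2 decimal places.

0.48

Convert percentages to proportions (divide by 100).
Σ p₁ᵢp₂ᵢ = 0.0259 + 0.1344 + 0.0102 + 0.0008 + 0.0040 + 0.0010 = 0.1763
Σp_1ᵢ² = 0.37² + 0.48² + 0.02² + 0.04² + 0.04² + 0.05² = 0.1369 + 0.2304 + 0.0004 + 0.0016 + 0.0016 + 0.0025 = 0.3734
Σp_2ᵢ² = 0.07² + 0.28² + 0.51² + 0.02² + 0.10² + 0.02² = 0.0049 + 0.0784 + 0.2601 + 0.0004 + 0.0100 + 0.0004 = 0.3542
O = 0.1763 / √(0.3734 × 0.3542) = 0.1763 / 0.36367 = 0.4848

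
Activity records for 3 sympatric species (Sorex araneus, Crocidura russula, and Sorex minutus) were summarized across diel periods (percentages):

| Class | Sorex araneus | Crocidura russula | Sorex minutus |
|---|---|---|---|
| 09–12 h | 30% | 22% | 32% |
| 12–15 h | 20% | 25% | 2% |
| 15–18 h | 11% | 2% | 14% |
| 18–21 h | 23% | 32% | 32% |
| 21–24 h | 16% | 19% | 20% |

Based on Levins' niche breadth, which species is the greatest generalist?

Sorex araneus

Convert percentages to proportions (divide by 100).
Σp_aranᵢ² = 0.30² + 0.20² + 0.11² + 0.23² + 0.16² = 0.0900 + 0.0400 + 0.0121 + 0.0529 + 0.0256 = 0.2206
B_aran = 1 / 0.2206 = 4.5331
Σp_russᵢ² = 0.22² + 0.25² + 0.02² + 0.32² + 0.19² = 0.0484 + 0.0625 + 0.0004 + 0.1024 + 0.0361 = 0.2498
B_russ = 1 / 0.2498 = 4.0032
Σp_minuᵢ² = 0.32² + 0.02² + 0.14² + 0.32² + 0.20² = 0.1024 + 0.0004 + 0.0196 + 0.1024 + 0.0400 = 0.2648
B_minu = 1 / 0.2648 = 3.7764
Highest B → broadest niche (most generalist): Sorex araneus (B = 4.53).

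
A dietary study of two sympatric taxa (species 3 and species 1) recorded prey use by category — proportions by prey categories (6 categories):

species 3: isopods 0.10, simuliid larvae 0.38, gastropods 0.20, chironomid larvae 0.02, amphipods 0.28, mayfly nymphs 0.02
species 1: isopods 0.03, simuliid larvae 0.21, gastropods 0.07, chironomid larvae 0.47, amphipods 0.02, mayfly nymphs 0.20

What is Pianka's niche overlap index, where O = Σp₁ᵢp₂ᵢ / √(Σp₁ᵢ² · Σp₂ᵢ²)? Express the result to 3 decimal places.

Σ p₁ᵢp₂ᵢ = 0.0030 + 0.0798 + 0.0140 + 0.0094 + 0.0056 + 0.0040 = 0.1158
Σp_1ᵢ² = 0.10² + 0.38² + 0.20² + 0.02² + 0.28² + 0.02² = 0.0100 + 0.1444 + 0.0400 + 0.0004 + 0.0784 + 0.0004 = 0.2736
Σp_2ᵢ² = 0.03² + 0.21² + 0.07² + 0.47² + 0.02² + 0.20² = 0.0009 + 0.0441 + 0.0049 + 0.2209 + 0.0004 + 0.0400 = 0.3112
O = 0.1158 / √(0.2736 × 0.3112) = 0.1158 / 0.291795 = 0.39685

0.397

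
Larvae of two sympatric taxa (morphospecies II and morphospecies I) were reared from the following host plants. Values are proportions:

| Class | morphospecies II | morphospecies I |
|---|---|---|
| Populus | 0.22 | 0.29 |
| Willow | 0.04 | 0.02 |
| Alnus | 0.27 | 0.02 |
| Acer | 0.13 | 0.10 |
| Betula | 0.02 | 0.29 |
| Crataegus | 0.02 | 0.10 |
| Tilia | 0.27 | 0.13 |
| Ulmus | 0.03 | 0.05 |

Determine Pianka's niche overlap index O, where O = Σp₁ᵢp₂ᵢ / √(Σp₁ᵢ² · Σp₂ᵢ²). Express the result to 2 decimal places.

Σ p₁ᵢp₂ᵢ = 0.0638 + 0.0008 + 0.0054 + 0.0130 + 0.0058 + 0.0020 + 0.0351 + 0.0015 = 0.1274
Σp_1ᵢ² = 0.22² + 0.04² + 0.27² + 0.13² + 0.02² + 0.02² + 0.27² + 0.03² = 0.0484 + 0.0016 + 0.0729 + 0.0169 + 0.0004 + 0.0004 + 0.0729 + 0.0009 = 0.2144
Σp_2ᵢ² = 0.29² + 0.02² + 0.02² + 0.10² + 0.29² + 0.10² + 0.13² + 0.05² = 0.0841 + 0.0004 + 0.0004 + 0.0100 + 0.0841 + 0.0100 + 0.0169 + 0.0025 = 0.2084
O = 0.1274 / √(0.2144 × 0.2084) = 0.1274 / 0.21138 = 0.6027

0.60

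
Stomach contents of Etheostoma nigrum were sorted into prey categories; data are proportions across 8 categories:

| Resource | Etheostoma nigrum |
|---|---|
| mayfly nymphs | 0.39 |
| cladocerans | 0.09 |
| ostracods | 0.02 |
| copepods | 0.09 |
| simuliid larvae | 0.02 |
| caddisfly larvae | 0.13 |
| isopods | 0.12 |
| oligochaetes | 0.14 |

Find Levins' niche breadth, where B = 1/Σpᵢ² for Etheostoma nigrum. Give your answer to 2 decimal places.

4.55

Σpᵢ² = 0.39² + 0.09² + 0.02² + 0.09² + 0.02² + 0.13² + 0.12² + 0.14² = 0.1521 + 0.0081 + 0.0004 + 0.0081 + 0.0004 + 0.0169 + 0.0144 + 0.0196 = 0.2200
B = 1 / 0.2200 = 4.5455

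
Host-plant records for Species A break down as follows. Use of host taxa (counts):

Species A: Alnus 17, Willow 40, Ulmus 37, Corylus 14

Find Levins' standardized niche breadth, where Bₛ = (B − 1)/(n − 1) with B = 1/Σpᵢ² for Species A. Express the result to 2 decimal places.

Proportions for Species A (n=108): 17/108=0.1574, 40/108=0.3704, 37/108=0.3426, 14/108=0.1296
Σpᵢ² = 0.1574² + 0.3704² + 0.3426² + 0.1296² = 0.024775 + 0.137196 + 0.117375 + 0.016796 = 0.296142
B = 1 / 0.296142 = 3.3768
Bₛ = (B − 1)/(n − 1) = (3.3768 − 1)/(4 − 1) = 2.3768/3 = 0.7923

0.79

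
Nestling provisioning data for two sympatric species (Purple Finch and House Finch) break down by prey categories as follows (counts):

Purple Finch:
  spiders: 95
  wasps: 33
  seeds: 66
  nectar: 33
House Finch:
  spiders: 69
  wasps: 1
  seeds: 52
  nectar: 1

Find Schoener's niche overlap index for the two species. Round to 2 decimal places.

Proportions for Purple Finch (n=227): 95/227=0.4185, 33/227=0.1454, 66/227=0.2907, 33/227=0.1454
Proportions for House Finch (n=123): 69/123=0.5610, 1/123=0.0081, 52/123=0.4228, 1/123=0.0081
Σ|p₁ᵢ − p₂ᵢ| = 0.1425 + 0.1373 + 0.1321 + 0.1373 = 0.5492
D = 1 − ½ × 0.5492 = 1 − 0.27460 = 0.72540

0.73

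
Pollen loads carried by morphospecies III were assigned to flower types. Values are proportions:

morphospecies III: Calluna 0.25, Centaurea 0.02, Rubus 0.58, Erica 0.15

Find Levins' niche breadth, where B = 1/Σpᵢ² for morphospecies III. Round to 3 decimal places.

Σpᵢ² = 0.25² + 0.02² + 0.58² + 0.15² = 0.0625 + 0.0004 + 0.3364 + 0.0225 = 0.4218
B = 1 / 0.4218 = 2.37079

2.371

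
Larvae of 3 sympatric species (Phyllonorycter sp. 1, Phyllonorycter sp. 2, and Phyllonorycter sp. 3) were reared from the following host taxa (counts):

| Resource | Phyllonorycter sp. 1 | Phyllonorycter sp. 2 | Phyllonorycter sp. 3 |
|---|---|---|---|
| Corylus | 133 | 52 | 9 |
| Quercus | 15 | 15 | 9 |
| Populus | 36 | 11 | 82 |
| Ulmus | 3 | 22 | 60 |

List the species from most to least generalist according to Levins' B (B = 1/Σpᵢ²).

Proportions for Phyllonorycter sp. 1 (n=187): 133/187=0.7112, 15/187=0.0802, 36/187=0.1925, 3/187=0.0160
Proportions for Phyllonorycter sp. 2 (n=100): 52/100=0.5200, 15/100=0.1500, 11/100=0.1100, 22/100=0.2200
Proportions for Phyllonorycter sp. 3 (n=160): 9/160=0.0563, 9/160=0.0563, 82/160=0.5125, 60/160=0.3750
Σp_1ᵢ² = 0.7112² + 0.0802² + 0.1925² + 0.0160² = 0.505805 + 0.006432 + 0.037056 + 0.000256 = 0.549549
B_1 = 1 / 0.549549 = 1.8197
Σp_2ᵢ² = 0.5200² + 0.1500² + 0.1100² + 0.2200² = 0.270400 + 0.022500 + 0.012100 + 0.048400 = 0.353400
B_2 = 1 / 0.353400 = 2.8297
Σp_3ᵢ² = 0.0563² + 0.0563² + 0.5125² + 0.3750² = 0.003170 + 0.003170 + 0.262656 + 0.140625 = 0.409621
B_3 = 1 / 0.409621 = 2.4413
Ranking by B (broadest → narrowest): Phyllonorycter sp. 2 (2.83) > Phyllonorycter sp. 3 (2.44) > Phyllonorycter sp. 1 (1.82)

Phyllonorycter sp. 2 > Phyllonorycter sp. 3 > Phyllonorycter sp. 1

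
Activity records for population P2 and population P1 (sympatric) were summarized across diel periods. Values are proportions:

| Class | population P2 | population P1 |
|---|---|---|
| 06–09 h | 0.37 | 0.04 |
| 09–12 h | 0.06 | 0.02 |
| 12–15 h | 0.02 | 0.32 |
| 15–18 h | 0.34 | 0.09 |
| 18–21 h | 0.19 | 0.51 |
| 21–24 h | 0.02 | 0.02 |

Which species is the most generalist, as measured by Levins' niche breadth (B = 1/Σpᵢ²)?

population P2

Σp_P2ᵢ² = 0.37² + 0.06² + 0.02² + 0.34² + 0.19² + 0.02² = 0.1369 + 0.0036 + 0.0004 + 0.1156 + 0.0361 + 0.0004 = 0.2930
B_P2 = 1 / 0.2930 = 3.4130
Σp_P1ᵢ² = 0.04² + 0.02² + 0.32² + 0.09² + 0.51² + 0.02² = 0.0016 + 0.0004 + 0.1024 + 0.0081 + 0.2601 + 0.0004 = 0.3730
B_P1 = 1 / 0.3730 = 2.6810
Highest B → broadest niche (most generalist): population P2 (B = 3.41).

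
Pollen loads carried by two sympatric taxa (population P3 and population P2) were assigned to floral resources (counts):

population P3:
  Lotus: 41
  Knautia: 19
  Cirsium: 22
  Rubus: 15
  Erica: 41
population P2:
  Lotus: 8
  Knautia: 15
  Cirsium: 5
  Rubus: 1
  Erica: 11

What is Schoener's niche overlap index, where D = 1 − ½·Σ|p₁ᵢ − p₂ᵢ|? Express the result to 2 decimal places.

Proportions for population P3 (n=138): 41/138=0.2971, 19/138=0.1377, 22/138=0.1594, 15/138=0.1087, 41/138=0.2971
Proportions for population P2 (n=40): 8/40=0.2000, 15/40=0.3750, 5/40=0.1250, 1/40=0.0250, 11/40=0.2750
Σ|p₁ᵢ − p₂ᵢ| = 0.0971 + 0.2373 + 0.0344 + 0.0837 + 0.0221 = 0.4746
D = 1 − ½ × 0.4746 = 1 − 0.23730 = 0.76270

0.76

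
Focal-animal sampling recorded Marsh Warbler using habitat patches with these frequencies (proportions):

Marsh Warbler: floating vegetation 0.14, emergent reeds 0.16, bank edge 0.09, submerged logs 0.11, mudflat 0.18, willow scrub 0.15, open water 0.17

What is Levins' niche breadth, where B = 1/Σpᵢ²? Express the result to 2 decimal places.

6.70

Σpᵢ² = 0.14² + 0.16² + 0.09² + 0.11² + 0.18² + 0.15² + 0.17² = 0.0196 + 0.0256 + 0.0081 + 0.0121 + 0.0324 + 0.0225 + 0.0289 = 0.1492
B = 1 / 0.1492 = 6.7024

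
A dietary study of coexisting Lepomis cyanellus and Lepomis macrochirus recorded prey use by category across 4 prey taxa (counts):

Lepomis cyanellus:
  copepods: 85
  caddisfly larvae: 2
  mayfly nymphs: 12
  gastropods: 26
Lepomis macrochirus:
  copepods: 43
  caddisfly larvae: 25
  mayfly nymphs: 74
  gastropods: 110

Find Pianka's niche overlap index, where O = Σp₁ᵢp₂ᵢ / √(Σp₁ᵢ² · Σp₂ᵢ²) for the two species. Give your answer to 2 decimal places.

Proportions for Lepomis cyanellus (n=125): 85/125=0.6800, 2/125=0.0160, 12/125=0.0960, 26/125=0.2080
Proportions for Lepomis macrochirus (n=252): 43/252=0.1706, 25/252=0.0992, 74/252=0.2937, 110/252=0.4365
Σ p₁ᵢp₂ᵢ = 0.116008 + 0.001587 + 0.028195 + 0.090792 = 0.236582
Σp_1ᵢ² = 0.6800² + 0.0160² + 0.0960² + 0.2080² = 0.462400 + 0.000256 + 0.009216 + 0.043264 = 0.515136
Σp_2ᵢ² = 0.1706² + 0.0992² + 0.2937² + 0.4365² = 0.029104 + 0.009841 + 0.086260 + 0.190532 = 0.315737
O = 0.236582 / √(0.515136 × 0.315737) = 0.236582 / 0.4032958 = 0.5866

0.59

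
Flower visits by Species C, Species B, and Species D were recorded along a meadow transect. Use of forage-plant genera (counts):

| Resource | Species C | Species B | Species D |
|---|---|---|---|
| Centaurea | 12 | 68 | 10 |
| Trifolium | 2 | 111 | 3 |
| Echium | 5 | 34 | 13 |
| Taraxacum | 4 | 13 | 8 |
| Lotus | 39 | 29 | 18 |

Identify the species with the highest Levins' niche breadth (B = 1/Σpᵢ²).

Species D

Proportions for Species C (n=62): 12/62=0.1935, 2/62=0.0323, 5/62=0.0806, 4/62=0.0645, 39/62=0.6290
Proportions for Species B (n=255): 68/255=0.2667, 111/255=0.4353, 34/255=0.1333, 13/255=0.0510, 29/255=0.1137
Proportions for Species D (n=52): 10/52=0.1923, 3/52=0.0577, 13/52=0.2500, 8/52=0.1538, 18/52=0.3462
Σp_Cᵢ² = 0.1935² + 0.0323² + 0.0806² + 0.0645² + 0.6290² = 0.037442 + 0.001043 + 0.006496 + 0.004160 + 0.395641 = 0.444782
B_C = 1 / 0.444782 = 2.2483
Σp_Bᵢ² = 0.2667² + 0.4353² + 0.1333² + 0.0510² + 0.1137² = 0.071129 + 0.189486 + 0.017769 + 0.002601 + 0.012928 = 0.293913
B_B = 1 / 0.293913 = 3.4024
Σp_Dᵢ² = 0.1923² + 0.0577² + 0.2500² + 0.1538² + 0.3462² = 0.036979 + 0.003329 + 0.062500 + 0.023654 + 0.119854 = 0.246316
B_D = 1 / 0.246316 = 4.0598
Highest B → broadest niche (most generalist): Species D (B = 4.06).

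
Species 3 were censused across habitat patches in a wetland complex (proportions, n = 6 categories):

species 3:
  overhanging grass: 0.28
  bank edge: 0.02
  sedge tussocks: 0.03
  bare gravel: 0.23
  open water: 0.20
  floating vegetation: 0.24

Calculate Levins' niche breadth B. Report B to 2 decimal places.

4.34

Σpᵢ² = 0.28² + 0.02² + 0.03² + 0.23² + 0.20² + 0.24² = 0.0784 + 0.0004 + 0.0009 + 0.0529 + 0.0400 + 0.0576 = 0.2302
B = 1 / 0.2302 = 4.3440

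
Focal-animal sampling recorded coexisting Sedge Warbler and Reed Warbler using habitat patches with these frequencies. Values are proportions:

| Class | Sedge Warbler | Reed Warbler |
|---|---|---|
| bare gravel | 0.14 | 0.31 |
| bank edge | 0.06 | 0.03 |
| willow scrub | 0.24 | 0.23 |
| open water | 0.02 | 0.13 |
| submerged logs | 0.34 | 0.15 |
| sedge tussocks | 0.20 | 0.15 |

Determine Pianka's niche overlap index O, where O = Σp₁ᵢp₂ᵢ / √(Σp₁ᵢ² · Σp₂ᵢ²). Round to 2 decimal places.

0.82

Σ p₁ᵢp₂ᵢ = 0.0434 + 0.0018 + 0.0552 + 0.0026 + 0.0510 + 0.0300 = 0.1840
Σp_1ᵢ² = 0.14² + 0.06² + 0.24² + 0.02² + 0.34² + 0.20² = 0.0196 + 0.0036 + 0.0576 + 0.0004 + 0.1156 + 0.0400 = 0.2368
Σp_2ᵢ² = 0.31² + 0.03² + 0.23² + 0.13² + 0.15² + 0.15² = 0.0961 + 0.0009 + 0.0529 + 0.0169 + 0.0225 + 0.0225 = 0.2118
O = 0.1840 / √(0.2368 × 0.2118) = 0.1840 / 0.22395 = 0.8216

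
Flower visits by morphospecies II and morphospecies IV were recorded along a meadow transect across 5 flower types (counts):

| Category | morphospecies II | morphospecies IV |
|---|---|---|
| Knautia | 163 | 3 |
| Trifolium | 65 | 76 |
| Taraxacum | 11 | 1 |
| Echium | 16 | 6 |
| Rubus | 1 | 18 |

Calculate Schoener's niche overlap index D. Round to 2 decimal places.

Proportions for morphospecies II (n=256): 163/256=0.6367, 65/256=0.2539, 11/256=0.0430, 16/256=0.0625, 1/256=0.0039
Proportions for morphospecies IV (n=104): 3/104=0.0288, 76/104=0.7308, 1/104=0.0096, 6/104=0.0577, 18/104=0.1731
Σ|p₁ᵢ − p₂ᵢ| = 0.6079 + 0.4769 + 0.0334 + 0.0048 + 0.1692 = 1.2922
D = 1 − ½ × 1.2922 = 1 − 0.64610 = 0.35390

0.35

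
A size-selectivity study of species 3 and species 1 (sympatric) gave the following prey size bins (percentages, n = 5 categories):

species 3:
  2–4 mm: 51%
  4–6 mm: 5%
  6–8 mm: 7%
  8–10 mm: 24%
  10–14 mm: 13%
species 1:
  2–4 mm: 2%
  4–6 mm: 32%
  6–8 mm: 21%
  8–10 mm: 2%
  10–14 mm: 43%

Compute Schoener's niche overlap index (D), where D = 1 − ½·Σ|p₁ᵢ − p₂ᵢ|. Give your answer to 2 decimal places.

Convert percentages to proportions (divide by 100).
Σ|p₁ᵢ − p₂ᵢ| = 0.49 + 0.27 + 0.14 + 0.22 + 0.30 = 1.42
D = 1 − ½ × 1.42 = 1 − 0.710 = 0.2900

0.29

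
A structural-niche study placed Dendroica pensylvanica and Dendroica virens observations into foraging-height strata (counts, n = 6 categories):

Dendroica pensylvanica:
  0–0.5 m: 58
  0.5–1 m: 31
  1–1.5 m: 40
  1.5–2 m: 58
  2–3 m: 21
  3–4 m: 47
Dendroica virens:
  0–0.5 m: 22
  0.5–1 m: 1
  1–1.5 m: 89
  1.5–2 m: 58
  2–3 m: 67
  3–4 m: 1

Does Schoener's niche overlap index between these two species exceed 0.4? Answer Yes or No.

Proportions for Dendroica pensylvanica (n=255): 58/255=0.2275, 31/255=0.1216, 40/255=0.1569, 58/255=0.2275, 21/255=0.0824, 47/255=0.1843
Proportions for Dendroica virens (n=238): 22/238=0.0924, 1/238=0.0042, 89/238=0.3739, 58/238=0.2437, 67/238=0.2815, 1/238=0.0042
Σ|p₁ᵢ − p₂ᵢ| = 0.1351 + 0.1174 + 0.2170 + 0.0162 + 0.1991 + 0.1801 = 0.8649
D = 1 − ½ × 0.8649 = 1 − 0.43245 = 0.56755
D = 0.56755 > 0.4 → Yes.

Yes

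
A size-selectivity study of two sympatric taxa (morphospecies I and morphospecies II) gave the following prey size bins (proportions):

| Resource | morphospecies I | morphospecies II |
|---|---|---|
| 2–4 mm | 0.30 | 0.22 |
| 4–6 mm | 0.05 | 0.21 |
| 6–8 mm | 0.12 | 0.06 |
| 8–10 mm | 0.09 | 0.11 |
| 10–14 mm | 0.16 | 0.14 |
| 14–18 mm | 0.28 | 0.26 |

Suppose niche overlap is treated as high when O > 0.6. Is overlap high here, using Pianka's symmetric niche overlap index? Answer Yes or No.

Σ p₁ᵢp₂ᵢ = 0.0660 + 0.0105 + 0.0072 + 0.0099 + 0.0224 + 0.0728 = 0.1888
Σp_1ᵢ² = 0.30² + 0.05² + 0.12² + 0.09² + 0.16² + 0.28² = 0.0900 + 0.0025 + 0.0144 + 0.0081 + 0.0256 + 0.0784 = 0.2190
Σp_2ᵢ² = 0.22² + 0.21² + 0.06² + 0.11² + 0.14² + 0.26² = 0.0484 + 0.0441 + 0.0036 + 0.0121 + 0.0196 + 0.0676 = 0.1954
O = 0.1888 / √(0.2190 × 0.1954) = 0.1888 / 0.20686 = 0.9127
O = 0.9127 > 0.6 → Yes.

Yes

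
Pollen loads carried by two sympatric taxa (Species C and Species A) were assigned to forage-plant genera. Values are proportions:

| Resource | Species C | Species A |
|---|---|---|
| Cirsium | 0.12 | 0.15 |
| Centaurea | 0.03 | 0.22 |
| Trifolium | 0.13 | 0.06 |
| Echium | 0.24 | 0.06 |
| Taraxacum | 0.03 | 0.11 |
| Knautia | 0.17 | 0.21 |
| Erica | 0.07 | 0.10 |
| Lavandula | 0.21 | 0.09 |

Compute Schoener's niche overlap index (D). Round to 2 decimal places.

0.63

Σ|p₁ᵢ − p₂ᵢ| = 0.03 + 0.19 + 0.07 + 0.18 + 0.08 + 0.04 + 0.03 + 0.12 = 0.74
D = 1 − ½ × 0.74 = 1 − 0.370 = 0.6300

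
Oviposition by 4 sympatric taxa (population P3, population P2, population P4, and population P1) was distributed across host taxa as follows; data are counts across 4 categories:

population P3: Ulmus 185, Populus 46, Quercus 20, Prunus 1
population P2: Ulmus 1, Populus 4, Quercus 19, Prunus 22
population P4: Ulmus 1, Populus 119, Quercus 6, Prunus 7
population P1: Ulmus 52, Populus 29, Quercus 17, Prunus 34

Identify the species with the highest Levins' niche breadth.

population P1

Proportions for population P3 (n=252): 185/252=0.7341, 46/252=0.1825, 20/252=0.0794, 1/252=0.0040
Proportions for population P2 (n=46): 1/46=0.0217, 4/46=0.0870, 19/46=0.4130, 22/46=0.4783
Proportions for population P4 (n=133): 1/133=0.0075, 119/133=0.8947, 6/133=0.0451, 7/133=0.0526
Proportions for population P1 (n=132): 52/132=0.3939, 29/132=0.2197, 17/132=0.1288, 34/132=0.2576
Σp_P3ᵢ² = 0.7341² + 0.1825² + 0.0794² + 0.0040² = 0.538903 + 0.033306 + 0.006304 + 0.000016 = 0.578529
B_P3 = 1 / 0.578529 = 1.7285
Σp_P2ᵢ² = 0.0217² + 0.0870² + 0.4130² + 0.4783² = 0.000471 + 0.007569 + 0.170569 + 0.228771 = 0.407380
B_P2 = 1 / 0.407380 = 2.4547
Σp_P4ᵢ² = 0.0075² + 0.8947² + 0.0451² + 0.0526² = 0.000056 + 0.800488 + 0.002034 + 0.002767 = 0.805345
B_P4 = 1 / 0.805345 = 1.2417
Σp_P1ᵢ² = 0.3939² + 0.2197² + 0.1288² + 0.2576² = 0.155157 + 0.048268 + 0.016589 + 0.066358 = 0.286372
B_P1 = 1 / 0.286372 = 3.4920
Highest B → broadest niche (most generalist): population P1 (B = 3.49).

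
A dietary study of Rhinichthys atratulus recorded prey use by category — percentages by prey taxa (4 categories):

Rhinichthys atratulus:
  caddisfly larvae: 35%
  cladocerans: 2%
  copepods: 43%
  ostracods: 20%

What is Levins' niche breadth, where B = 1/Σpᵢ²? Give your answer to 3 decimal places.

2.875

Convert percentages to proportions (divide by 100).
Σpᵢ² = 0.35² + 0.02² + 0.43² + 0.20² = 0.1225 + 0.0004 + 0.1849 + 0.0400 = 0.3478
B = 1 / 0.3478 = 2.87522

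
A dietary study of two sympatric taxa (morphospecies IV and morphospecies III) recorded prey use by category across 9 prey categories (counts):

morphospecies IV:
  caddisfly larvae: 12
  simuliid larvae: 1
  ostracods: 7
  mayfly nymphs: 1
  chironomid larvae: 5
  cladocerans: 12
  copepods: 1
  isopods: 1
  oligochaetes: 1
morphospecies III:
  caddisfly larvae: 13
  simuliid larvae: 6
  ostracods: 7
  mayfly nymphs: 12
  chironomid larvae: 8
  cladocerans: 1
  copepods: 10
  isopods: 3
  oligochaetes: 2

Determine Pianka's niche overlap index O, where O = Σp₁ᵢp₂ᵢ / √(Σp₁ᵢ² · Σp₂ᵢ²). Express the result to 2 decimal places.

0.63

Proportions for morphospecies IV (n=41): 12/41=0.2927, 1/41=0.0244, 7/41=0.1707, 1/41=0.0244, 5/41=0.1220, 12/41=0.2927, 1/41=0.0244, 1/41=0.0244, 1/41=0.0244
Proportions for morphospecies III (n=62): 13/62=0.2097, 6/62=0.0968, 7/62=0.1129, 12/62=0.1935, 8/62=0.1290, 1/62=0.0161, 10/62=0.1613, 3/62=0.0484, 2/62=0.0323
Σ p₁ᵢp₂ᵢ = 0.061379 + 0.002362 + 0.019272 + 0.004721 + 0.015738 + 0.004712 + 0.003936 + 0.001181 + 0.000788 = 0.114089
Σp_1ᵢ² = 0.2927² + 0.0244² + 0.1707² + 0.0244² + 0.1220² + 0.2927² + 0.0244² + 0.0244² + 0.0244² = 0.085673 + 0.000595 + 0.029138 + 0.000595 + 0.014884 + 0.085673 + 0.000595 + 0.000595 + 0.000595 = 0.218343
Σp_2ᵢ² = 0.2097² + 0.0968² + 0.1129² + 0.1935² + 0.1290² + 0.0161² + 0.1613² + 0.0484² + 0.0323² = 0.043974 + 0.009370 + 0.012746 + 0.037442 + 0.016641 + 0.000259 + 0.026018 + 0.002343 + 0.001043 = 0.149836
O = 0.114089 / √(0.218343 × 0.149836) = 0.114089 / 0.1808747 = 0.6308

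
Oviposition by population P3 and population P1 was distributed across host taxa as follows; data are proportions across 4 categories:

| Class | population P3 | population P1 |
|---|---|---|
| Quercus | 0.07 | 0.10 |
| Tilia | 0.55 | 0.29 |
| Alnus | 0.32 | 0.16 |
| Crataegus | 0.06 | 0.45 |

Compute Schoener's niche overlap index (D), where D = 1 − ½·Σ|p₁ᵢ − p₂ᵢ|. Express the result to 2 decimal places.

0.58

Σ|p₁ᵢ − p₂ᵢ| = 0.03 + 0.26 + 0.16 + 0.39 = 0.84
D = 1 − ½ × 0.84 = 1 − 0.420 = 0.5800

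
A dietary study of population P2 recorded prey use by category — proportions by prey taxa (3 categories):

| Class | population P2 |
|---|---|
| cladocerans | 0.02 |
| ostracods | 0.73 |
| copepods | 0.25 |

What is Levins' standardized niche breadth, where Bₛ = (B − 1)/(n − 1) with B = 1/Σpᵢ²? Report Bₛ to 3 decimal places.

0.339

Σpᵢ² = 0.02² + 0.73² + 0.25² = 0.0004 + 0.5329 + 0.0625 = 0.5958
B = 1 / 0.5958 = 1.67842
Bₛ = (B − 1)/(n − 1) = (1.67842 − 1)/(3 − 1) = 0.67842/2 = 0.33921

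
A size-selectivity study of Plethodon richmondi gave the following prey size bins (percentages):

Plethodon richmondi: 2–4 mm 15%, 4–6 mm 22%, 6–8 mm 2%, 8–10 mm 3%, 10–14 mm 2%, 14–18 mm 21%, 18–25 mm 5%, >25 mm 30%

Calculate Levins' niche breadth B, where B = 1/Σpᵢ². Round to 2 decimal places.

4.78

Convert percentages to proportions (divide by 100).
Σpᵢ² = 0.15² + 0.22² + 0.02² + 0.03² + 0.02² + 0.21² + 0.05² + 0.30² = 0.0225 + 0.0484 + 0.0004 + 0.0009 + 0.0004 + 0.0441 + 0.0025 + 0.0900 = 0.2092
B = 1 / 0.2092 = 4.7801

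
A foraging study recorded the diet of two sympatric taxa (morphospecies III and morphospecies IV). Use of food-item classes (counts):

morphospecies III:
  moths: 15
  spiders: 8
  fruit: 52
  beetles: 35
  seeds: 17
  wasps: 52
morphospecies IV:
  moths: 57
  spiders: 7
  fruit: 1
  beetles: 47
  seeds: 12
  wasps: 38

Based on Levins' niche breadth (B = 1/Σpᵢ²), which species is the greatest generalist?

morphospecies III

Proportions for morphospecies III (n=179): 15/179=0.0838, 8/179=0.0447, 52/179=0.2905, 35/179=0.1955, 17/179=0.0950, 52/179=0.2905
Proportions for morphospecies IV (n=162): 57/162=0.3519, 7/162=0.0432, 1/162=0.0062, 47/162=0.2901, 12/162=0.0741, 38/162=0.2346
Σp_IIIᵢ² = 0.0838² + 0.0447² + 0.2905² + 0.1955² + 0.0950² + 0.2905² = 0.007022 + 0.001998 + 0.084390 + 0.038220 + 0.009025 + 0.084390 = 0.225045
B_III = 1 / 0.225045 = 4.4436
Σp_IVᵢ² = 0.3519² + 0.0432² + 0.0062² + 0.2901² + 0.0741² + 0.2346² = 0.123834 + 0.001866 + 0.000038 + 0.084158 + 0.005491 + 0.055037 = 0.270424
B_IV = 1 / 0.270424 = 3.6979
Highest B → broadest niche (most generalist): morphospecies III (B = 4.44).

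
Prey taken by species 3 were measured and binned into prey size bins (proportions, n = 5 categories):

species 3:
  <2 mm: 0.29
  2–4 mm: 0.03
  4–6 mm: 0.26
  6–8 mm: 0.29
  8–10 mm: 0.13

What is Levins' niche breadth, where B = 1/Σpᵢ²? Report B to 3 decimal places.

Σpᵢ² = 0.29² + 0.03² + 0.26² + 0.29² + 0.13² = 0.0841 + 0.0009 + 0.0676 + 0.0841 + 0.0169 = 0.2536
B = 1 / 0.2536 = 3.94322

3.943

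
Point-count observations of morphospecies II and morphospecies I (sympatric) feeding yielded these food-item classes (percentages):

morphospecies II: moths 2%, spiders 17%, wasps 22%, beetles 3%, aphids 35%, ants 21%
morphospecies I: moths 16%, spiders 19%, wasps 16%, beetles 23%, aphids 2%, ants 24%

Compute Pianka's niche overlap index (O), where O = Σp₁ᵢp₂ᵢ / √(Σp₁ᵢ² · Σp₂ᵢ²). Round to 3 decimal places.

0.612

Convert percentages to proportions (divide by 100).
Σ p₁ᵢp₂ᵢ = 0.0032 + 0.0323 + 0.0352 + 0.0069 + 0.0070 + 0.0504 = 0.1350
Σp_1ᵢ² = 0.02² + 0.17² + 0.22² + 0.03² + 0.35² + 0.21² = 0.0004 + 0.0289 + 0.0484 + 0.0009 + 0.1225 + 0.0441 = 0.2452
Σp_2ᵢ² = 0.16² + 0.19² + 0.16² + 0.23² + 0.02² + 0.24² = 0.0256 + 0.0361 + 0.0256 + 0.0529 + 0.0004 + 0.0576 = 0.1982
O = 0.1350 / √(0.2452 × 0.1982) = 0.1350 / 0.220451 = 0.61238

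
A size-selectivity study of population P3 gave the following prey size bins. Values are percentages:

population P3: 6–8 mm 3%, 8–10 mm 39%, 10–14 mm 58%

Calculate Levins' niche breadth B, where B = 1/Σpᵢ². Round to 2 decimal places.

Convert percentages to proportions (divide by 100).
Σpᵢ² = 0.03² + 0.39² + 0.58² = 0.0009 + 0.1521 + 0.3364 = 0.4894
B = 1 / 0.4894 = 2.0433

2.04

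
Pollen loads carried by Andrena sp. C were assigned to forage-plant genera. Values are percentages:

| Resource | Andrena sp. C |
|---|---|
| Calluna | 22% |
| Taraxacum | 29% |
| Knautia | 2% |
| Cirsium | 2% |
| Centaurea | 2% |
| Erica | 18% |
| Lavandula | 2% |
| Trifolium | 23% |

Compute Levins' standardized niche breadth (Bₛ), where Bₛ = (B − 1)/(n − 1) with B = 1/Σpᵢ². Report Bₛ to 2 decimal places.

0.51

Convert percentages to proportions (divide by 100).
Σpᵢ² = 0.22² + 0.29² + 0.02² + 0.02² + 0.02² + 0.18² + 0.02² + 0.23² = 0.0484 + 0.0841 + 0.0004 + 0.0004 + 0.0004 + 0.0324 + 0.0004 + 0.0529 = 0.2194
B = 1 / 0.2194 = 4.5579
Bₛ = (B − 1)/(n − 1) = (4.5579 − 1)/(8 − 1) = 3.5579/7 = 0.5083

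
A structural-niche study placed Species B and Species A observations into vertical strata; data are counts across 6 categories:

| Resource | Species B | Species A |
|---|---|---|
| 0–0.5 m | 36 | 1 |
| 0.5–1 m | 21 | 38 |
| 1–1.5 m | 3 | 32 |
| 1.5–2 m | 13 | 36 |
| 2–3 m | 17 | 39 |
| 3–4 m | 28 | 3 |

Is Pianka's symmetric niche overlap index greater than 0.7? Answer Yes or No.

Proportions for Species B (n=118): 36/118=0.3051, 21/118=0.1780, 3/118=0.0254, 13/118=0.1102, 17/118=0.1441, 28/118=0.2373
Proportions for Species A (n=149): 1/149=0.0067, 38/149=0.2550, 32/149=0.2148, 36/149=0.2416, 39/149=0.2617, 3/149=0.0201
Σ p₁ᵢp₂ᵢ = 0.002044 + 0.045390 + 0.005456 + 0.026624 + 0.037711 + 0.004770 = 0.121995
Σp_1ᵢ² = 0.3051² + 0.1780² + 0.0254² + 0.1102² + 0.1441² + 0.2373² = 0.093086 + 0.031684 + 0.000645 + 0.012144 + 0.020765 + 0.056311 = 0.214635
Σp_2ᵢ² = 0.0067² + 0.2550² + 0.2148² + 0.2416² + 0.2617² + 0.0201² = 0.000045 + 0.065025 + 0.046139 + 0.058371 + 0.068487 + 0.000404 = 0.238471
O = 0.121995 / √(0.214635 × 0.238471) = 0.121995 / 0.2262393 = 0.5392
O = 0.5392 < 0.7 → No.

No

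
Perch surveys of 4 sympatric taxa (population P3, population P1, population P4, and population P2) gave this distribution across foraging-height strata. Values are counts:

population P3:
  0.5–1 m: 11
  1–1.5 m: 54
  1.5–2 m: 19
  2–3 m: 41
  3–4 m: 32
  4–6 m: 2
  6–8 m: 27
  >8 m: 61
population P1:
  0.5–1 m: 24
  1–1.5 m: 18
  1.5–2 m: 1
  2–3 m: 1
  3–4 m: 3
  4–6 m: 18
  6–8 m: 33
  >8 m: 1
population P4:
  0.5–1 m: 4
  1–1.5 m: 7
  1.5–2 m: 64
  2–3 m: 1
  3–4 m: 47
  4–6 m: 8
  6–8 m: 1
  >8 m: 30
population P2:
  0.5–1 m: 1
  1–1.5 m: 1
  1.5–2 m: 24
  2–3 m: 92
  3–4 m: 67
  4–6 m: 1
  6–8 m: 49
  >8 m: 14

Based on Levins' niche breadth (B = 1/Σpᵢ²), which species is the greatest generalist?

Proportions for population P3 (n=247): 11/247=0.0445, 54/247=0.2186, 19/247=0.0769, 41/247=0.1660, 32/247=0.1296, 2/247=0.0081, 27/247=0.1093, 61/247=0.2470
Proportions for population P1 (n=99): 24/99=0.2424, 18/99=0.1818, 1/99=0.0101, 1/99=0.0101, 3/99=0.0303, 18/99=0.1818, 33/99=0.3333, 1/99=0.0101
Proportions for population P4 (n=162): 4/162=0.0247, 7/162=0.0432, 64/162=0.3951, 1/162=0.0062, 47/162=0.2901, 8/162=0.0494, 1/162=0.0062, 30/162=0.1852
Proportions for population P2 (n=249): 1/249=0.0040, 1/249=0.0040, 24/249=0.0964, 92/249=0.3695, 67/249=0.2691, 1/249=0.0040, 49/249=0.1968, 14/249=0.0562
Σp_P3ᵢ² = 0.0445² + 0.2186² + 0.0769² + 0.1660² + 0.1296² + 0.0081² + 0.1093² + 0.2470² = 0.001980 + 0.047786 + 0.005914 + 0.027556 + 0.016796 + 0.000066 + 0.011946 + 0.061009 = 0.173053
B_P3 = 1 / 0.173053 = 5.7786
Σp_P1ᵢ² = 0.2424² + 0.1818² + 0.0101² + 0.0101² + 0.0303² + 0.1818² + 0.3333² + 0.0101² = 0.058758 + 0.033051 + 0.000102 + 0.000102 + 0.000918 + 0.033051 + 0.111089 + 0.000102 = 0.237173
B_P1 = 1 / 0.237173 = 4.2163
Σp_P4ᵢ² = 0.0247² + 0.0432² + 0.3951² + 0.0062² + 0.2901² + 0.0494² + 0.0062² + 0.1852² = 0.000610 + 0.001866 + 0.156104 + 0.000038 + 0.084158 + 0.002440 + 0.000038 + 0.034299 = 0.279553
B_P4 = 1 / 0.279553 = 3.5771
Σp_P2ᵢ² = 0.0040² + 0.0040² + 0.0964² + 0.3695² + 0.2691² + 0.0040² + 0.1968² + 0.0562² = 0.000016 + 0.000016 + 0.009293 + 0.136530 + 0.072415 + 0.000016 + 0.038730 + 0.003158 = 0.260174
B_P2 = 1 / 0.260174 = 3.8436
Highest B → broadest niche (most generalist): population P3 (B = 5.78).

population P3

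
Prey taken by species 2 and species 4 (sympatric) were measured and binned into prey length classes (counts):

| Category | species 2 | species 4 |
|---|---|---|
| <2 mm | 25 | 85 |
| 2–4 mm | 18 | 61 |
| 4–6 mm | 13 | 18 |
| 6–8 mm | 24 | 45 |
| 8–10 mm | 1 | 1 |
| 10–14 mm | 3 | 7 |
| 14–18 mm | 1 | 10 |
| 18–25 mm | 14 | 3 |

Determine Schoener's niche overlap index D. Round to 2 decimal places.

Proportions for species 2 (n=99): 25/99=0.2525, 18/99=0.1818, 13/99=0.1313, 24/99=0.2424, 1/99=0.0101, 3/99=0.0303, 1/99=0.0101, 14/99=0.1414
Proportions for species 4 (n=230): 85/230=0.3696, 61/230=0.2652, 18/230=0.0783, 45/230=0.1957, 1/230=0.0043, 7/230=0.0304, 10/230=0.0435, 3/230=0.0130
Σ|p₁ᵢ − p₂ᵢ| = 0.1171 + 0.0834 + 0.0530 + 0.0467 + 0.0058 + 0.0001 + 0.0334 + 0.1284 = 0.4679
D = 1 − ½ × 0.4679 = 1 − 0.23395 = 0.76605

0.77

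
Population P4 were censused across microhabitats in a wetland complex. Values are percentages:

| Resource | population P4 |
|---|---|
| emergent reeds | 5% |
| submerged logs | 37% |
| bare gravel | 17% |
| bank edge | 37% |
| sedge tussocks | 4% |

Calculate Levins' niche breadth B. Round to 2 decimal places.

Convert percentages to proportions (divide by 100).
Σpᵢ² = 0.05² + 0.37² + 0.17² + 0.37² + 0.04² = 0.0025 + 0.1369 + 0.0289 + 0.1369 + 0.0016 = 0.3068
B = 1 / 0.3068 = 3.2595

3.26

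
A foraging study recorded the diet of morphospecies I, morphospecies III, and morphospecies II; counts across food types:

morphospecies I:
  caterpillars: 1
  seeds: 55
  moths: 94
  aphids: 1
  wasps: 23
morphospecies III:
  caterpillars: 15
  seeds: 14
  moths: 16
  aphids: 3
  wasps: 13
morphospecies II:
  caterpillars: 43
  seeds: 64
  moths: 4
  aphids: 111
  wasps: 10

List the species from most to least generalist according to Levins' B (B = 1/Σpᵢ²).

morphospecies III > morphospecies II > morphospecies I

Proportions for morphospecies I (n=174): 1/174=0.0057, 55/174=0.3161, 94/174=0.5402, 1/174=0.0057, 23/174=0.1322
Proportions for morphospecies III (n=61): 15/61=0.2459, 14/61=0.2295, 16/61=0.2623, 3/61=0.0492, 13/61=0.2131
Proportions for morphospecies II (n=232): 43/232=0.1853, 64/232=0.2759, 4/232=0.0172, 111/232=0.4784, 10/232=0.0431
Σp_Iᵢ² = 0.0057² + 0.3161² + 0.5402² + 0.0057² + 0.1322² = 0.000032 + 0.099919 + 0.291816 + 0.000032 + 0.017477 = 0.409276
B_I = 1 / 0.409276 = 2.4433
Σp_IIIᵢ² = 0.2459² + 0.2295² + 0.2623² + 0.0492² + 0.2131² = 0.060467 + 0.052670 + 0.068801 + 0.002421 + 0.045412 = 0.229771
B_III = 1 / 0.229771 = 4.3522
Σp_IIᵢ² = 0.1853² + 0.2759² + 0.0172² + 0.4784² + 0.0431² = 0.034336 + 0.076121 + 0.000296 + 0.228867 + 0.001858 = 0.341478
B_II = 1 / 0.341478 = 2.9284
Ranking by B (broadest → narrowest): morphospecies III (4.35) > morphospecies II (2.93) > morphospecies I (2.44)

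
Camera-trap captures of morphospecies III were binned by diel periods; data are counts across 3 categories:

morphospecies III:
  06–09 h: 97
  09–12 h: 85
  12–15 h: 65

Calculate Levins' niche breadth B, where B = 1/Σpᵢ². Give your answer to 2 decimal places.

2.92

Proportions for morphospecies III (n=247): 97/247=0.3927, 85/247=0.3441, 65/247=0.2632
Σpᵢ² = 0.3927² + 0.3441² + 0.2632² = 0.154213 + 0.118405 + 0.069274 = 0.341892
B = 1 / 0.341892 = 2.9249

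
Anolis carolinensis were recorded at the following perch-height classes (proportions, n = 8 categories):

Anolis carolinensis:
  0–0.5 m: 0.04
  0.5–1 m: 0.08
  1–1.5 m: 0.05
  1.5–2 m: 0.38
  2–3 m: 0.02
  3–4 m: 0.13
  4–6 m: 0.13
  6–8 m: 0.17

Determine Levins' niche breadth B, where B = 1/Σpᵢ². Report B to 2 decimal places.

Σpᵢ² = 0.04² + 0.08² + 0.05² + 0.38² + 0.02² + 0.13² + 0.13² + 0.17² = 0.0016 + 0.0064 + 0.0025 + 0.1444 + 0.0004 + 0.0169 + 0.0169 + 0.0289 = 0.2180
B = 1 / 0.2180 = 4.5872

4.59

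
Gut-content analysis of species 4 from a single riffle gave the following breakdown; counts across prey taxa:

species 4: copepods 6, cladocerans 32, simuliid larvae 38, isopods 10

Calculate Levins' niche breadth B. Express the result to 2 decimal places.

2.84

Proportions for species 4 (n=86): 6/86=0.0698, 32/86=0.3721, 38/86=0.4419, 10/86=0.1163
Σpᵢ² = 0.0698² + 0.3721² + 0.4419² + 0.1163² = 0.004872 + 0.138458 + 0.195276 + 0.013526 = 0.352132
B = 1 / 0.352132 = 2.8398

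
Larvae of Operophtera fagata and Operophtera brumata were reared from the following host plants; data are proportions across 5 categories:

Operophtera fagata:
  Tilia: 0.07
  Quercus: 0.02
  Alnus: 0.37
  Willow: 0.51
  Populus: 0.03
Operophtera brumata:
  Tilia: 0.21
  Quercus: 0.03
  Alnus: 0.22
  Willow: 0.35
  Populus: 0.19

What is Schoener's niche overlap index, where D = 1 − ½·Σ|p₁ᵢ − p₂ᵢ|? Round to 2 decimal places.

0.69

Σ|p₁ᵢ − p₂ᵢ| = 0.14 + 0.01 + 0.15 + 0.16 + 0.16 = 0.62
D = 1 − ½ × 0.62 = 1 − 0.310 = 0.6900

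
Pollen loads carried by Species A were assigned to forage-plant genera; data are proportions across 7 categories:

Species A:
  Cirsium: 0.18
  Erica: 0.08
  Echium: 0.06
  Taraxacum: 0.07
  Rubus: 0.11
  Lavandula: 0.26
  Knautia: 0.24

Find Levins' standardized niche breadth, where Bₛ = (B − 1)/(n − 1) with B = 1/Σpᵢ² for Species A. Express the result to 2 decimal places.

0.74

Σpᵢ² = 0.18² + 0.08² + 0.06² + 0.07² + 0.11² + 0.26² + 0.24² = 0.0324 + 0.0064 + 0.0036 + 0.0049 + 0.0121 + 0.0676 + 0.0576 = 0.1846
B = 1 / 0.1846 = 5.4171
Bₛ = (B − 1)/(n − 1) = (5.4171 − 1)/(7 − 1) = 4.4171/6 = 0.7362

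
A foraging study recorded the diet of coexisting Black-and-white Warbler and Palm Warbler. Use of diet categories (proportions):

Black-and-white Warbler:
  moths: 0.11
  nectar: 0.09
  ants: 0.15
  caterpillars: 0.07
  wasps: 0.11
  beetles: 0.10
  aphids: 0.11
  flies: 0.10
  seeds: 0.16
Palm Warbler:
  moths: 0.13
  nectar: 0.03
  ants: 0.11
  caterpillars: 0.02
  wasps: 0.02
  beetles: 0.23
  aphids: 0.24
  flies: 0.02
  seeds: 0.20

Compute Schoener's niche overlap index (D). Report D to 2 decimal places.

0.68

Σ|p₁ᵢ − p₂ᵢ| = 0.02 + 0.06 + 0.04 + 0.05 + 0.09 + 0.13 + 0.13 + 0.08 + 0.04 = 0.64
D = 1 − ½ × 0.64 = 1 − 0.320 = 0.6800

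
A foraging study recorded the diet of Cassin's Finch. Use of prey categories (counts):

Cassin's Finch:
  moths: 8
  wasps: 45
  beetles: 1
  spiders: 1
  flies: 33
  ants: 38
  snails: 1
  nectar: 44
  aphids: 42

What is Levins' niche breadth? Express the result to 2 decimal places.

Proportions for Cassin's Finch (n=213): 8/213=0.0376, 45/213=0.2113, 1/213=0.0047, 1/213=0.0047, 33/213=0.1549, 38/213=0.1784, 1/213=0.0047, 44/213=0.2066, 42/213=0.1972
Σpᵢ² = 0.0376² + 0.2113² + 0.0047² + 0.0047² + 0.1549² + 0.1784² + 0.0047² + 0.2066² + 0.1972² = 0.001414 + 0.044648 + 0.000022 + 0.000022 + 0.023994 + 0.031827 + 0.000022 + 0.042684 + 0.038888 = 0.183521
B = 1 / 0.183521 = 5.4490

5.45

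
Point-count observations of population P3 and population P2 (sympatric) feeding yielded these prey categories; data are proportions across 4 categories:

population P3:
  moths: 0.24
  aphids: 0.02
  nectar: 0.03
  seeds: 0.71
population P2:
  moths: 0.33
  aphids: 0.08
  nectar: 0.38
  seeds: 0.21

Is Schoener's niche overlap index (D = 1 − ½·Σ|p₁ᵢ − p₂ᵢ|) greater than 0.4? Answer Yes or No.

Yes

Σ|p₁ᵢ − p₂ᵢ| = 0.09 + 0.06 + 0.35 + 0.50 = 1.00
D = 1 − ½ × 1.00 = 1 − 0.500 = 0.5000
D = 0.5000 > 0.4 → Yes.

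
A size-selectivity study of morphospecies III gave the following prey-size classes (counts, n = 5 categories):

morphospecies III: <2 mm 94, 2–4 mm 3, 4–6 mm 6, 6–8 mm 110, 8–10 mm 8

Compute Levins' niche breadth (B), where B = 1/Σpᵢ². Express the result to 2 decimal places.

2.32

Proportions for morphospecies III (n=221): 94/221=0.4253, 3/221=0.0136, 6/221=0.0271, 110/221=0.4977, 8/221=0.0362
Σpᵢ² = 0.4253² + 0.0136² + 0.0271² + 0.4977² + 0.0362² = 0.180880 + 0.000185 + 0.000734 + 0.247705 + 0.001310 = 0.430814
B = 1 / 0.430814 = 2.3212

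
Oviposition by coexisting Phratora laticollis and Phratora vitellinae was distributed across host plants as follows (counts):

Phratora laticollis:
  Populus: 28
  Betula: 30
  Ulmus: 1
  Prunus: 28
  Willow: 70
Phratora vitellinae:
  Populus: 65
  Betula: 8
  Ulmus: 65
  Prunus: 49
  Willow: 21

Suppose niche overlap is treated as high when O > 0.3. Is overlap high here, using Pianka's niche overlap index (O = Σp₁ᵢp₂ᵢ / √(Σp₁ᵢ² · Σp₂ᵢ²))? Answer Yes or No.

Yes

Proportions for Phratora laticollis (n=157): 28/157=0.1783, 30/157=0.1911, 1/157=0.0064, 28/157=0.1783, 70/157=0.4459
Proportions for Phratora vitellinae (n=208): 65/208=0.3125, 8/208=0.0385, 65/208=0.3125, 49/208=0.2356, 21/208=0.1010
Σ p₁ᵢp₂ᵢ = 0.055719 + 0.007357 + 0.002000 + 0.042007 + 0.045036 = 0.152119
Σp_1ᵢ² = 0.1783² + 0.1911² + 0.0064² + 0.1783² + 0.4459² = 0.031791 + 0.036519 + 0.000041 + 0.031791 + 0.198827 = 0.298969
Σp_2ᵢ² = 0.3125² + 0.0385² + 0.3125² + 0.2356² + 0.1010² = 0.097656 + 0.001482 + 0.097656 + 0.055507 + 0.010201 = 0.262502
O = 0.152119 / √(0.298969 × 0.262502) = 0.152119 / 0.2801428 = 0.5430
O = 0.5430 > 0.3 → Yes.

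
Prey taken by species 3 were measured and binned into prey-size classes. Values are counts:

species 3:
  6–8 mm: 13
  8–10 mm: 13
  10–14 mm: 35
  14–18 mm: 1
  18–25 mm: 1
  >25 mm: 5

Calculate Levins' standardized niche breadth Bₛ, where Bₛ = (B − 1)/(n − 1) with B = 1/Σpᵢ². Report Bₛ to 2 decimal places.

0.38

Proportions for species 3 (n=68): 13/68=0.1912, 13/68=0.1912, 35/68=0.5147, 1/68=0.0147, 1/68=0.0147, 5/68=0.0735
Σpᵢ² = 0.1912² + 0.1912² + 0.5147² + 0.0147² + 0.0147² + 0.0735² = 0.036557 + 0.036557 + 0.264916 + 0.000216 + 0.000216 + 0.005402 = 0.343864
B = 1 / 0.343864 = 2.9081
Bₛ = (B − 1)/(n − 1) = (2.9081 − 1)/(6 − 1) = 1.9081/5 = 0.3816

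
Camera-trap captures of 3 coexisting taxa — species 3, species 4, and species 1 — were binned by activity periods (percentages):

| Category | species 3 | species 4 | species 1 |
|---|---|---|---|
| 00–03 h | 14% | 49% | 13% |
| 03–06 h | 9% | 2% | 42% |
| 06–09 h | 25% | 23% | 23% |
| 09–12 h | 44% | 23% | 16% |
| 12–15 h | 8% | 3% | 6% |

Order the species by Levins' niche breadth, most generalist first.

Convert percentages to proportions (divide by 100).
Σp_3ᵢ² = 0.14² + 0.09² + 0.25² + 0.44² + 0.08² = 0.0196 + 0.0081 + 0.0625 + 0.1936 + 0.0064 = 0.2902
B_3 = 1 / 0.2902 = 3.4459
Σp_4ᵢ² = 0.49² + 0.02² + 0.23² + 0.23² + 0.03² = 0.2401 + 0.0004 + 0.0529 + 0.0529 + 0.0009 = 0.3472
B_4 = 1 / 0.3472 = 2.8802
Σp_1ᵢ² = 0.13² + 0.42² + 0.23² + 0.16² + 0.06² = 0.0169 + 0.1764 + 0.0529 + 0.0256 + 0.0036 = 0.2754
B_1 = 1 / 0.2754 = 3.6311
Ranking by B (broadest → narrowest): species 1 (3.63) > species 3 (3.45) > species 4 (2.88)

species 1 > species 3 > species 4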